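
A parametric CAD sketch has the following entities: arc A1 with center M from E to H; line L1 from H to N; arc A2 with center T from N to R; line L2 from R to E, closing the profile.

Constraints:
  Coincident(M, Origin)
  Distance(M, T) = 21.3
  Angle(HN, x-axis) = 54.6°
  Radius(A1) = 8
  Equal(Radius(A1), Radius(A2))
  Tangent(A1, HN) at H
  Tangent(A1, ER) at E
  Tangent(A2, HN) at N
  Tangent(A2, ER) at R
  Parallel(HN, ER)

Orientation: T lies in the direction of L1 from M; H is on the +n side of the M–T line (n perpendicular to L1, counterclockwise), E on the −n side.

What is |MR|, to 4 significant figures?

22.75

The slot axis is L1's direction at 54.6°, so u = (cos 54.6°, sin 54.6°) = (0.5793, 0.8151) and n = (−sin 54.6°, cos 54.6°) = (-0.8151, 0.5793). M is at the origin and T lies 21.3 along u from M, so T = 21.3·u = (12.34, 17.36). Tangency of A1 to both parallel lines with radius 8.0 puts H and E at M ± 8.0·n: H = (-6.521, 4.634), E = (6.521, -4.634). Equal radii place N and R the same way about T: N = T + 8.0·n = (5.818, 22.00), R = T − 8.0·n = (18.86, 12.73). Then |MR| = |R − M| = 22.75.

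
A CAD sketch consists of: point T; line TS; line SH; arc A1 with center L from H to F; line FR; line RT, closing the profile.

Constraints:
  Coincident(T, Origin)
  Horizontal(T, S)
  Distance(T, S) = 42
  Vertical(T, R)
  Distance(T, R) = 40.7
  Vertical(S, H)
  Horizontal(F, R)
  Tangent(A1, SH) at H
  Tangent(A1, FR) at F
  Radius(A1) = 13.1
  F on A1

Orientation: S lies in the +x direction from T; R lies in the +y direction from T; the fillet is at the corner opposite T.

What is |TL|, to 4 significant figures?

39.96

T is at the origin; T and S share the same y with |TS| = 42.0 and S on the +x side, so S = (42.00, 0.000). TR is vertical with |TR| = 40.7 and R on the +y side, so R = (0.000, 40.70). The virtual corner opposite T is at (42.00, 40.70). Since A1 is tangent to SH there, LH ⟂ SH and since A1 is tangent to FR there, LF ⟂ FR, with radius 13.1, so the center L sits 13.1 in from both sides at L = (28.90, 27.60). Then |TL| = |L − T| = 39.96.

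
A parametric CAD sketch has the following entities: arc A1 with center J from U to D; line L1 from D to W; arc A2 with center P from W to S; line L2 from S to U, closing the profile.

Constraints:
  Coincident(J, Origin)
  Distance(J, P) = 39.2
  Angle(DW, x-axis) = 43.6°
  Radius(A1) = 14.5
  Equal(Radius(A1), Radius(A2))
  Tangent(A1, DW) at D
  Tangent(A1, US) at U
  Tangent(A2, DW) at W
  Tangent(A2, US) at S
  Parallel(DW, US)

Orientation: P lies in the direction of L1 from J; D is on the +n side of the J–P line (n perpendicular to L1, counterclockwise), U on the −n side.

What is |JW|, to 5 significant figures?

41.796

The slot axis is L1's direction at 43.6°, so u = (cos 43.6°, sin 43.6°) = (0.72417, 0.68962) and n = (−sin 43.6°, cos 43.6°) = (-0.68962, 0.72417). J is at the origin and P lies 39.2 along u from J, so P = 39.2·u = (28.388, 27.033). Tangency of A1 to both parallel lines with radius 14.5 puts D and U at J ± 14.5·n: D = (-9.9995, 10.500), U = (9.9995, -10.500). Equal radii place W and S the same way about P: W = P + 14.5·n = (18.388, 37.534), S = P − 14.5·n = (38.387, 16.533). Then |JW| = |W − J| = 41.796.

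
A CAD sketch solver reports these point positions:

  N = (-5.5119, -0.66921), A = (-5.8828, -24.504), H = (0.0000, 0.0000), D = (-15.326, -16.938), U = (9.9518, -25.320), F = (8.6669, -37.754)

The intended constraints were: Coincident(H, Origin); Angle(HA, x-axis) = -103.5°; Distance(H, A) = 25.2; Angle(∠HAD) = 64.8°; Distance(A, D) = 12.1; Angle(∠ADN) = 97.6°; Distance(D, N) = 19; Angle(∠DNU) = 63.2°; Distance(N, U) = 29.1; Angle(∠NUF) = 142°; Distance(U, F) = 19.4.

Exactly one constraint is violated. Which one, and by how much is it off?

Distance(U, F) = 19.4 — off by 6.90.

H = (0.00, 0.00) ✓; HA at -103.5° ✓; |HA| = 25.20 ✓; ∠HAD = 64.80° ✓; |AD| = 12.10 ✓; ∠ADN = 97.60° ✓; |DN| = 19.00 ✓; ∠DNU = 63.20° ✓; |NU| = 29.10 ✓; ∠NUF = 142.0° ✓; |UF| = 12.50 ✗.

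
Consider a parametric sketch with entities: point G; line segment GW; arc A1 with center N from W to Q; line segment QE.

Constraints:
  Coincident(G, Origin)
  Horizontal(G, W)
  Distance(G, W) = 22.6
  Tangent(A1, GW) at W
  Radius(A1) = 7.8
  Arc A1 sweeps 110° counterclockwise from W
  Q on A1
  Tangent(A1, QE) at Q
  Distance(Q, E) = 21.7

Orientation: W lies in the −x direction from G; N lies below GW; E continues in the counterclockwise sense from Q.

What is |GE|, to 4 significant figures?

38.20

G is at the origin; G and W share the same y with |GW| = 22.6 and W on the −x side, so W = (-22.60, 0.000). A1 meets GW tangentially, so NW is at right angles to GW, so N = W + (0, -7.8) = (-22.60, -7.800). On A1, W sits at bearing 90° from N; a 110° counterclockwise sweep puts Q at bearing 200°, so Q = N + 7.8·(cos 200°, sin 200°) = (-29.93, -10.47). A1 meets QE tangentially, so NQ is at right angles to QE, so QE runs along (−sin 200°, cos 200°); with |QE| = 21.7, E = (-22.51, -30.86). Then |GE| = |E − G| = 38.20.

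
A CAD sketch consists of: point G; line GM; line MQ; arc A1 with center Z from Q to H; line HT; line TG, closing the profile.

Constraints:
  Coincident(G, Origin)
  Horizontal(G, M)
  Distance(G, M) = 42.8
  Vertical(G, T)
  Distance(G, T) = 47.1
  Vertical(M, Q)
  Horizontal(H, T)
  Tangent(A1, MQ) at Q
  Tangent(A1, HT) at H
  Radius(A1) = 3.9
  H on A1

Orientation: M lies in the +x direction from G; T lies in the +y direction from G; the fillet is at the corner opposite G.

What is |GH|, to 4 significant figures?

61.09

The virtual corner opposite G is at (42.80, 47.10). Since A1 is tangent to MQ there, ZQ ⟂ MQ and since A1 is tangent to HT there, ZH ⟂ HT, with radius 3.9, so the center Z sits 3.9 in from both sides at Z = (38.90, 43.20). That places the tangent points at Q = (42.80, 43.20) on MQ and H = (38.90, 47.10) on HT. Then |GH| = |H − G| = 61.09.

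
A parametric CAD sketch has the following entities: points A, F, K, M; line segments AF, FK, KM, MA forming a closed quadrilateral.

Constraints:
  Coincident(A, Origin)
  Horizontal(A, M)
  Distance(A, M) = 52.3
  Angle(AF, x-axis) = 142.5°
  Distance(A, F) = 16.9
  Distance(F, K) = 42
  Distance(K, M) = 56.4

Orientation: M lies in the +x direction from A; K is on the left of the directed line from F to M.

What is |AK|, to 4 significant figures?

44.18

A is at the origin; AM is horizontal with |AM| = 52.3 and M in +x, so M = (52.3, 0). AF runs at 142.5° with |AF| = 16.9, so F = (-13.41, 10.29). K is determined by |FK| = 42.0 and |KM| = 56.4 together: it lies at the intersection of circle(F, 42.0) and circle(M, 56.4). With |FM| = 66.51, the foot of the radical line on FM is 22.60 from F and the perpendicular offset is √(42.0² − 22.60²) = 35.40. Taking the left-of-FM solution: K = (14.40, 41.77).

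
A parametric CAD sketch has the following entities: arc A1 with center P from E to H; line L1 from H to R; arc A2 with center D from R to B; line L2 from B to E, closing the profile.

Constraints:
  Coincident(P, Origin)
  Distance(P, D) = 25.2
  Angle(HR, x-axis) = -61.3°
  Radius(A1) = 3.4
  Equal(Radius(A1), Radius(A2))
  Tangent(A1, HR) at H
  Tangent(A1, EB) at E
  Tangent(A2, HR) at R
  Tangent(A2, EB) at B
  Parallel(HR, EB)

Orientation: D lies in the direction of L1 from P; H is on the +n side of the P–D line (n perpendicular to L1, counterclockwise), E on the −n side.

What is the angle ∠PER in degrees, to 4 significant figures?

74.90°

The slot axis is L1's direction at -61.3°, so u = (cos -61.3°, sin -61.3°) = (0.4802, -0.8771) and n = (−sin -61.3°, cos -61.3°) = (0.8771, 0.4802). P is at the origin and D lies 25.2 along u from P, so D = 25.2·u = (12.10, -22.10). Tangency of A1 to both parallel lines with radius 3.4 puts H and E at P ± 3.4·n: H = (2.982, 1.633), E = (-2.982, -1.633). Equal radii place R and B the same way about D: R = D + 3.4·n = (15.08, -20.47), B = D − 3.4·n = (9.119, -23.74). Then cos ∠PER = EP·ER / (|EP||ER|), giving 74.90°.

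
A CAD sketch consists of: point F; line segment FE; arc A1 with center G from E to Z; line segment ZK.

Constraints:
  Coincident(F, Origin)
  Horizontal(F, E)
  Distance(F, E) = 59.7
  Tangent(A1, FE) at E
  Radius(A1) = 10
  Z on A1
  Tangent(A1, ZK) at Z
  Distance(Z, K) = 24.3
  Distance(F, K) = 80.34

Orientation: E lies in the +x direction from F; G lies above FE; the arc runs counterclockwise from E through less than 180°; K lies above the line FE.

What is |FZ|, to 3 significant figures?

70.1

F is at the origin; F and E share the same y with |FE| = 59.7 and E on the +x side, so E = (59.7, 0.00). Since A1 is tangent to FE there, GE ⟂ FE, so G = E + (0, 10) = (59.7, 10.0). Since GZ ⟂ ZK (tangency), |GK| = √(10.0² + 24.3²) = 26.3 regardless of where Z sits on A1. So K lies on both circle(F, 80.34) and circle(G, 26.3); the above-FE intersection is K = (73.5, 32.3). Z is the foot of the tangent from K: Z = (69.6, 8.36).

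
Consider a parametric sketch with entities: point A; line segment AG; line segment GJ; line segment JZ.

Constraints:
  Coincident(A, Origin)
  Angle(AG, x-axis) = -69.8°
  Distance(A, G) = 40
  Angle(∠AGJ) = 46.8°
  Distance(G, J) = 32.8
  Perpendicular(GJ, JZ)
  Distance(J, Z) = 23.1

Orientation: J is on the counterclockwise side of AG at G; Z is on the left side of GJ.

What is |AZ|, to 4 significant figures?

8.128

A is at the origin; AG runs at -69.8° with length 40.0, so G = 40.0·(cos -69.8°, sin -69.8°) = (13.81, -37.54). ∠AGJ = 46.8°, so GJ runs at -69.8° + (180° − 46.8°) = 63.40° from the x-axis; with |GJ| = 32.8, J = G + 32.8·(cos 63.40°, sin 63.40°) = (28.50, -8.211). The perpendicularity gives JZ at right angles to GJ; with |JZ| = 23.1 on the left of GJ, Z = J + 23.1·(-0.8942, 0.4478) = (7.843, 2.132). Then |AZ| = |Z − A| = 8.128.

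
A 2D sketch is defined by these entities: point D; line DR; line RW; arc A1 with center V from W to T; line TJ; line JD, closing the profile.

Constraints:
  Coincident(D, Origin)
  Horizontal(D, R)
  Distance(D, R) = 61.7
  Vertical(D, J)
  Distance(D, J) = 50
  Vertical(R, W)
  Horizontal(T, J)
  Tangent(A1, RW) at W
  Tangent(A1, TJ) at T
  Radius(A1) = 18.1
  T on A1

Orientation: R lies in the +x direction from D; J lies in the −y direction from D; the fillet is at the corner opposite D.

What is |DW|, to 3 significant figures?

69.5

The virtual corner opposite D is at (61.7, -50.0). A1 meets RW tangentially, so VW is at right angles to RW and A1 meets TJ tangentially, so VT is at right angles to TJ, with radius 18.1, so the center V sits 18.1 in from both sides at V = (43.6, -31.9). That places the tangent points at W = (61.7, -31.9) on RW and T = (43.6, -50.0) on TJ. Then |DW| = |W − D| = 69.5.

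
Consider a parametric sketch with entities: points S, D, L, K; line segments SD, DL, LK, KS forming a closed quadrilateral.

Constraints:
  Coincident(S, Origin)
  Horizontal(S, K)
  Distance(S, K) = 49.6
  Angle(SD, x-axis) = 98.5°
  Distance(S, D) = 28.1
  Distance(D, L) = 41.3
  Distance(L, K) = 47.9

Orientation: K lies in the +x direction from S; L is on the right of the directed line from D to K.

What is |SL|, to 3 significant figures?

13.3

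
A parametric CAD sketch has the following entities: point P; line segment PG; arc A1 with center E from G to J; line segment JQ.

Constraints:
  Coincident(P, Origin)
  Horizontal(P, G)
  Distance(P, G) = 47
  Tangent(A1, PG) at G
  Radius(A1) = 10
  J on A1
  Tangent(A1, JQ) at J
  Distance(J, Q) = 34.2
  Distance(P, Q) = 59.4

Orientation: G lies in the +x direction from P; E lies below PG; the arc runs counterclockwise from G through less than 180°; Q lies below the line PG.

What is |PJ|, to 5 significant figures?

38.506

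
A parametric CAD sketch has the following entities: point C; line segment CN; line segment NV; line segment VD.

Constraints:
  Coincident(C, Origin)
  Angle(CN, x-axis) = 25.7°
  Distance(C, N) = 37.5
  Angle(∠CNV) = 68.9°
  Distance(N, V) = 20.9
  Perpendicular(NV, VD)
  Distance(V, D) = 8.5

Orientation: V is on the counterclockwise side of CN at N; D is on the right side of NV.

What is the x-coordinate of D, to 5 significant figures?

24.374

C is at the origin; CN runs at 25.7° with length 37.5, so N = 37.5·(cos 25.7°, sin 25.7°) = (33.790, 16.262). ∠CNV = 68.9°, so NV runs at 25.7° + (180° − 68.9°) = 136.80° from the x-axis; with |NV| = 20.9, V = N + 20.9·(cos 136.80°, sin 136.80°) = (18.555, 30.569). NV ⟂ VD; with |VD| = 8.5 on the right of NV, D = V + 8.5·(0.68455, 0.72897) = (24.374, 36.765). So D.x = 24.374.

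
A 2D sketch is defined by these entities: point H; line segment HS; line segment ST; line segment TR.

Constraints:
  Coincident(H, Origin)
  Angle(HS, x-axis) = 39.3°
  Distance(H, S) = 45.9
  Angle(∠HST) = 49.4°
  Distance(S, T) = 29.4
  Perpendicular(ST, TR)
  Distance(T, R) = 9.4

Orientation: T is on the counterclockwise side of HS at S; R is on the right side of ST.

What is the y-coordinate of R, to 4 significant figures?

43.48

H is at the origin; HS runs at 39.3° with length 45.9, so S = 45.9·(cos 39.3°, sin 39.3°) = (35.52, 29.07). ∠HST = 49.4°, so ST runs at 39.3° + (180° − 49.4°) = 169.9° from the x-axis; with |ST| = 29.4, T = S + 29.4·(cos 169.9°, sin 169.9°) = (6.575, 34.23). ST is perpendicular to TR; with |TR| = 9.4 on the right of ST, R = T + 9.4·(0.1754, 0.9845) = (8.223, 43.48). So R.y = 43.48.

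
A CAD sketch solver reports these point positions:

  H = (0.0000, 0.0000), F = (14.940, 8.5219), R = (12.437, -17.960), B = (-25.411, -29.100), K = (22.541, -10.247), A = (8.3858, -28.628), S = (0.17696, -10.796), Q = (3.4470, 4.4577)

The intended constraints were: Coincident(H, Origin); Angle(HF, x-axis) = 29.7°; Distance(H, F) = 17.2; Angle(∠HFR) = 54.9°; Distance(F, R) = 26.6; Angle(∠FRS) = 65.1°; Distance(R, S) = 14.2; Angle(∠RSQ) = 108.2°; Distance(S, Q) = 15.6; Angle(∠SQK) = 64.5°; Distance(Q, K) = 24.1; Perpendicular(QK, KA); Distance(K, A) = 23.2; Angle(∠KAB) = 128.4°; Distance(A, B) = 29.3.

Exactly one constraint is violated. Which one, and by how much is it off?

Distance(A, B) = 29.3 — off by 4.50.

H = (0.00, 0.00) ✓; HF at 29.70° ✓; |HF| = 17.20 ✓; ∠HFR = 54.90° ✓; |FR| = 26.60 ✓; ∠FRS = 65.10° ✓; |RS| = 14.20 ✓; ∠RSQ = 108.2° ✓; |SQ| = 15.60 ✓; ∠SQK = 64.50° ✓; |QK| = 24.10 ✓; ∠(QK, KA) = 90.00° ✓; |KA| = 23.20 ✓; ∠KAB = 128.4° ✓; |AB| = 33.80 ✗.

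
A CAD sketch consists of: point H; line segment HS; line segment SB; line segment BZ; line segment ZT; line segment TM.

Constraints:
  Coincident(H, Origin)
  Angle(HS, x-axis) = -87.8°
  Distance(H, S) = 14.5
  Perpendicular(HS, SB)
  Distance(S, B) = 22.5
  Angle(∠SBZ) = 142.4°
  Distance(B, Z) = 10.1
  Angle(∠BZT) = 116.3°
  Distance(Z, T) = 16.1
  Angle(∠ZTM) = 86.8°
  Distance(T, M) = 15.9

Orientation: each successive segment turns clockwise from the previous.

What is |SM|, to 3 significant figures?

21.6

∠BZT = 116.3° gives ZT at 80.9° from the x-axis; with |ZT| = 16.1, T = (-27.6, 6.40). ∠ZTM = 86.8° gives TM at -12.3° from the x-axis; with |TM| = 15.9, M = (-12.1, 3.01). Then |SM| = |M − S| = 21.6.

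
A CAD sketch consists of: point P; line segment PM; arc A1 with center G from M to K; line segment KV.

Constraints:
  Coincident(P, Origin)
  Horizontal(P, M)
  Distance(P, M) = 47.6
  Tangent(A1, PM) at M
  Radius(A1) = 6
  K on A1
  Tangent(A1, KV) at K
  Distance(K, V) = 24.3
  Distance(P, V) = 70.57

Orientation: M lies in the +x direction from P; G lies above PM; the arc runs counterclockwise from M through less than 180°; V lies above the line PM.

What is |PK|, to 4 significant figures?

52.40

Checks: |GK| = 6.000 ✓; ∠(GK, KV) = 90.00° ✓; |KV| = 24.30 ✓; |PV| = 70.57 ✓.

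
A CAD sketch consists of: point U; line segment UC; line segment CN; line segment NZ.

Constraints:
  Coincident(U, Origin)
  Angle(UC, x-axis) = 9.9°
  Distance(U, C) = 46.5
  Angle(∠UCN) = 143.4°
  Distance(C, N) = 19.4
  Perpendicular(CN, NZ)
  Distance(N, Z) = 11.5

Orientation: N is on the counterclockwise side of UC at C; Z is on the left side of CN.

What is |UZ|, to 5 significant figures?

59.005

∠UCN = 143.4°, so CN runs at 9.9° + (180° − 143.4°) = 46.500° from the x-axis; with |CN| = 19.4, N = C + 19.4·(cos 46.500°, sin 46.500°) = (59.162, 22.067). The perpendicularity gives NZ at right angles to CN; with |NZ| = 11.5 on the left of CN, Z = N + 11.5·(-0.72537, 0.68835) = (50.820, 29.983). Then |UZ| = |Z − U| = 59.005.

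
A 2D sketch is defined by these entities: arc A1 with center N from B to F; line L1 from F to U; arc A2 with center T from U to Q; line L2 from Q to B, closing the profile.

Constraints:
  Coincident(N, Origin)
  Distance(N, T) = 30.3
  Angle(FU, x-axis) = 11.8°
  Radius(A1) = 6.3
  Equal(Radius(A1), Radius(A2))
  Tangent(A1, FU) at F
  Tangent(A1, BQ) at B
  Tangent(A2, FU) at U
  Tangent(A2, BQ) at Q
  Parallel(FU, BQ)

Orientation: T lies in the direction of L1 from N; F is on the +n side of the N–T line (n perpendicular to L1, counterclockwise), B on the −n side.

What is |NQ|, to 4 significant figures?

30.95

The slot axis is L1's direction at 11.8°, so u = (cos 11.8°, sin 11.8°) = (0.9789, 0.2045) and n = (−sin 11.8°, cos 11.8°) = (-0.2045, 0.9789). N is at the origin and T lies 30.3 along u from N, so T = 30.3·u = (29.66, 6.196). Tangency of A1 to both parallel lines with radius 6.3 puts F and B at N ± 6.3·n: F = (-1.288, 6.167), B = (1.288, -6.167). Equal radii place U and Q the same way about T: U = T + 6.3·n = (28.37, 12.36), Q = T − 6.3·n = (30.95, 0.02937). Then |NQ| = |Q − N| = 30.95.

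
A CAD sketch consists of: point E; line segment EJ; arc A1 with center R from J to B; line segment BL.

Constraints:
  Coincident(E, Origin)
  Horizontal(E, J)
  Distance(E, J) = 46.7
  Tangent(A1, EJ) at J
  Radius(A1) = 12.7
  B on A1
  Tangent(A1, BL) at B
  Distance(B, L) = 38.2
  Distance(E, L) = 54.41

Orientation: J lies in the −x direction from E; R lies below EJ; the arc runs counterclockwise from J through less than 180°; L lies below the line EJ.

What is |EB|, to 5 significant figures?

59.422

E is at the origin; EJ is horizontal with |EJ| = 46.7 and J on the −x side, so J = (-46.700, 0.0000). Since A1 is tangent to EJ there, RJ ⟂ EJ, so R = J + (0, -12.7) = (-46.700, -12.700). Since RB ⟂ BL (tangency), |RL| = √(12.7² + 38.2²) = 40.256 regardless of where B sits on A1. So L lies on both circle(E, 54.41) and circle(R, 40.256); the below-EJ intersection is L = (-26.500, -47.521). B is the foot of the tangent from L: B = (-55.114, -22.213).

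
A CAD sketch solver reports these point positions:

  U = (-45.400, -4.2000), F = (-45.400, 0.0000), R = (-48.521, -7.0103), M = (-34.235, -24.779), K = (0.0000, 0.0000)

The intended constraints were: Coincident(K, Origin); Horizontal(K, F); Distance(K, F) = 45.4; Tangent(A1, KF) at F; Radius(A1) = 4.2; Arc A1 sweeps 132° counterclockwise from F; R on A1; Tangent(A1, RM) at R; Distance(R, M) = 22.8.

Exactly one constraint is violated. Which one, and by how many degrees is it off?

Tangent(A1, RM) at R — off by 3.20°.

K = (0.00, 0.00) ✓; K.y = 0.00, F.y = 0.00 ✓; |KF| = 45.40 ✓; ∠(UF, FK) = 90.00° ✓; |UF| = 4.200 ✓; bearing(U→R) − bearing(U→F) = 132.0° ✓; |UR| = 4.200 ✓; ∠(UR, RM) = 93.20° ✗; |RM| = 22.80 ✓.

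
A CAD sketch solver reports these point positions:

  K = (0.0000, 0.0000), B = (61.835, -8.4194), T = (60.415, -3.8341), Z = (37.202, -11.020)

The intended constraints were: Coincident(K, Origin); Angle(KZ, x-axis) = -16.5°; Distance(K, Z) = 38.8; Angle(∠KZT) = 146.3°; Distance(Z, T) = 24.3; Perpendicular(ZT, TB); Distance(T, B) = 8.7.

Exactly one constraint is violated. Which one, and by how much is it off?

Distance(T, B) = 8.7 — off by 3.90.

K = (0.00, 0.00) ✓; KZ at -16.50° ✓; |KZ| = 38.80 ✓; ∠KZT = 146.3° ✓; |ZT| = 24.30 ✓; ∠(ZT, TB) = 89.99° ✓; |TB| = 4.800 ✗.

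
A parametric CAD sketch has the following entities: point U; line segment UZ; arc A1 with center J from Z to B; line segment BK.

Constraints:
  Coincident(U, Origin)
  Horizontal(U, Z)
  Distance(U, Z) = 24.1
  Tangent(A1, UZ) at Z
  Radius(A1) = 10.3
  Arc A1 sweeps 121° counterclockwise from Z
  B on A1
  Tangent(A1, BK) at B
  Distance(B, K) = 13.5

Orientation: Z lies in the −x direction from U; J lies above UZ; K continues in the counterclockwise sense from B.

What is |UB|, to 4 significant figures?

21.83

A1 meets UZ tangentially, so JZ is at right angles to UZ, so J = Z + (0, 10.3) = (-24.10, 10.30). On A1, Z sits at bearing -90° from J; a 121° counterclockwise sweep puts B at bearing 31°, so B = J + 10.3·(cos 31°, sin 31°) = (-15.27, 15.60). Then |UB| = |B − U| = 21.83.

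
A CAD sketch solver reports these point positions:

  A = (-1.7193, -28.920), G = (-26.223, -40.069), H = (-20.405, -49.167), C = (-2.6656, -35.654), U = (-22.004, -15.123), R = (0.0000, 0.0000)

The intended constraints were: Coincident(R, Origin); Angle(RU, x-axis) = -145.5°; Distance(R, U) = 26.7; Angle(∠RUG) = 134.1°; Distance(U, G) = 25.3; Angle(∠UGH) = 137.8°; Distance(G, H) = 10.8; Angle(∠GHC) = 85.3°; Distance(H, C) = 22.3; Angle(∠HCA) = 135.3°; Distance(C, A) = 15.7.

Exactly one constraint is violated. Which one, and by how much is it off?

Distance(C, A) = 15.7 — off by 8.90.

R = (0.00, 0.00) ✓; RU at -145.5° ✓; |RU| = 26.70 ✓; ∠RUG = 134.1° ✓; |UG| = 25.30 ✓; ∠UGH = 137.8° ✓; |GH| = 10.80 ✓; ∠GHC = 85.30° ✓; |HC| = 22.30 ✓; ∠HCA = 135.3° ✓; |CA| = 6.800 ✗.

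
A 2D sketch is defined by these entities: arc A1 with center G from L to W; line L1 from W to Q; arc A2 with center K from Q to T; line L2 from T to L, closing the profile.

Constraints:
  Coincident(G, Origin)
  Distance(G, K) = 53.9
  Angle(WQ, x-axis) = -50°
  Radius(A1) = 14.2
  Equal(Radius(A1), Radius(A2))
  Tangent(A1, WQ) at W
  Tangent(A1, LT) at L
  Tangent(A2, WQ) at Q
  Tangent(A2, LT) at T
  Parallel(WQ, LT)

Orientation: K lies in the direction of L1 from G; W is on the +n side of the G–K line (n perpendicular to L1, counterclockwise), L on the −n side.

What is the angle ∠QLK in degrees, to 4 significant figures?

13.03°

The slot axis is L1's direction at -50.0°, so u = (cos -50.0°, sin -50.0°) = (0.6428, -0.7660) and n = (−sin -50.0°, cos -50.0°) = (0.7660, 0.6428). G is at the origin and K lies 53.9 along u from G, so K = 53.9·u = (34.65, -41.29). Tangency of A1 to both parallel lines with radius 14.2 puts W and L at G ± 14.2·n: W = (10.88, 9.128), L = (-10.88, -9.128). Equal radii place Q and T the same way about K: Q = K + 14.2·n = (45.52, -32.16), T = K − 14.2·n = (23.77, -50.42). Then cos ∠QLK = LQ·LK / (|LQ||LK|), giving 13.03°.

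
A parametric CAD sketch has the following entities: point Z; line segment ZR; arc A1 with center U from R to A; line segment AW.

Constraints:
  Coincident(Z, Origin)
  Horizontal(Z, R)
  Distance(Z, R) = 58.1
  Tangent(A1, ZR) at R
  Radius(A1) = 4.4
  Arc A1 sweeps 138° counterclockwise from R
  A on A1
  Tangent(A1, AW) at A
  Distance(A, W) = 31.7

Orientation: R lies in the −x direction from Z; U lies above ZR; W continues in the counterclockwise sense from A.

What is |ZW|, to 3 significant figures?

83.8

On A1, R sits at bearing -90° from U; a 138° counterclockwise sweep puts A at bearing 48°, so A = U + 4.4·(cos 48°, sin 48°) = (-55.2, 7.67). Tangency of A1 to AW means the radius UA is perpendicular to AW, so AW runs along (−sin 48°, cos 48°); with |AW| = 31.7, W = (-78.7, 28.9). Then |ZW| = |W − Z| = 83.8.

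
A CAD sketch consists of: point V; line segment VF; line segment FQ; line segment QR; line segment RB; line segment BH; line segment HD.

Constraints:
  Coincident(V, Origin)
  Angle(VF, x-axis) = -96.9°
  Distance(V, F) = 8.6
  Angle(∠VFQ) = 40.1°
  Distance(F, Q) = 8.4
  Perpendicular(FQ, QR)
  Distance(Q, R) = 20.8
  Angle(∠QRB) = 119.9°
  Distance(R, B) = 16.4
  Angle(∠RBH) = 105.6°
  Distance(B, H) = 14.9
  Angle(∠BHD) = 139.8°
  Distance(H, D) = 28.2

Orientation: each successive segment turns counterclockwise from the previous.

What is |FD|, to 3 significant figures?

21.3

∠RBH = 105.6° gives BH at -92.5° from the x-axis; with |BH| = 14.9, H = (-25.7, -6.20). ∠BHD = 139.8° gives HD at -52.3° from the x-axis; with |HD| = 28.2, D = (-8.45, -28.5). Then |FD| = |D − F| = 21.3.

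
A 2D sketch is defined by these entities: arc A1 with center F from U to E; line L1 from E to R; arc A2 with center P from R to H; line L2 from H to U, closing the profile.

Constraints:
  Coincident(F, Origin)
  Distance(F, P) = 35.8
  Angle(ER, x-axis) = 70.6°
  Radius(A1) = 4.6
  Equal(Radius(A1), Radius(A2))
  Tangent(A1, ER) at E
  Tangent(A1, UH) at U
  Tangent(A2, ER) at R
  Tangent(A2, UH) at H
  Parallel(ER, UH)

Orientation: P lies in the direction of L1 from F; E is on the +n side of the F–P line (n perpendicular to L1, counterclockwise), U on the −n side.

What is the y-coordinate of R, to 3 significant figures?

35.3

Tangency of A1 to both parallel lines with radius 4.6 puts E and U at F ± 4.6·n: E = (-4.34, 1.53), U = (4.34, -1.53). Equal radii place R and H the same way about P: R = P + 4.6·n = (7.55, 35.3), H = P − 4.6·n = (16.2, 32.2). So R.y = 35.3.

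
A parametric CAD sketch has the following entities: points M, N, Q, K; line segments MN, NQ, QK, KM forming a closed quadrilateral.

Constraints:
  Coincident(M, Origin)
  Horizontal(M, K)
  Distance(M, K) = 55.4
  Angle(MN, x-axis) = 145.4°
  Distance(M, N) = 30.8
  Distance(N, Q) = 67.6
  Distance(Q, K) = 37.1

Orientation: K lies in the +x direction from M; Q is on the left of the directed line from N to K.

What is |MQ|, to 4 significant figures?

52.59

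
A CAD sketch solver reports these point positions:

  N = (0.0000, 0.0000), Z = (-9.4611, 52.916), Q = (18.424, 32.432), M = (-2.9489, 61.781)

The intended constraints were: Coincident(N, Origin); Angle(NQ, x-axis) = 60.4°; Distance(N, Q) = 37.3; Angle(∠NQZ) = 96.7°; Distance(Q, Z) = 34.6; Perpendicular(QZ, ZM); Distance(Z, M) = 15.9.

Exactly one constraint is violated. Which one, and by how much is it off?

Distance(Z, M) = 15.9 — off by 4.90.

N = (0.00, 0.00) ✓; NQ at 60.40° ✓; |NQ| = 37.30 ✓; ∠NQZ = 96.70° ✓; |QZ| = 34.60 ✓; ∠(QZ, ZM) = 90.00° ✓; |ZM| = 11.00 ✗.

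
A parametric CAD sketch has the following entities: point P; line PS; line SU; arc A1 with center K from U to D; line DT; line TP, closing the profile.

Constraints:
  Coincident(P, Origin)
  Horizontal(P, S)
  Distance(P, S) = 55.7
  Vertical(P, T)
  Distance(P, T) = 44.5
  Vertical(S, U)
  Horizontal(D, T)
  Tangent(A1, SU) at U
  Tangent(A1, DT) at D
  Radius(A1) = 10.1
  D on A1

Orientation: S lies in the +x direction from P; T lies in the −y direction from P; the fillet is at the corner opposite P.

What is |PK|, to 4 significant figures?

57.12

P and T share the same x with |PT| = 44.5 and T on the −y side, so T = (0.000, -44.50). The virtual corner opposite P is at (55.70, -44.50). The tangent condition forces KU to be normal to SU and A1 meets DT tangentially, so KD is at right angles to DT, with radius 10.1, so the center K sits 10.1 in from both sides at K = (45.60, -34.40). Then |PK| = |K − P| = 57.12.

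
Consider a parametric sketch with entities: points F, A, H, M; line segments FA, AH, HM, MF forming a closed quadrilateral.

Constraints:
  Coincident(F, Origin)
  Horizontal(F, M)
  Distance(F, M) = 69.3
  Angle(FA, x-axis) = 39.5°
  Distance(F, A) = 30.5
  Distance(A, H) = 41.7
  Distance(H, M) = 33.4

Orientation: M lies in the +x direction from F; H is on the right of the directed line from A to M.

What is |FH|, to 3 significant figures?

45.2

Checks: F.y = 0.00, M.y = 0.00 ✓; |AH| = 41.70 ✓; |HM| = 33.40 ✓.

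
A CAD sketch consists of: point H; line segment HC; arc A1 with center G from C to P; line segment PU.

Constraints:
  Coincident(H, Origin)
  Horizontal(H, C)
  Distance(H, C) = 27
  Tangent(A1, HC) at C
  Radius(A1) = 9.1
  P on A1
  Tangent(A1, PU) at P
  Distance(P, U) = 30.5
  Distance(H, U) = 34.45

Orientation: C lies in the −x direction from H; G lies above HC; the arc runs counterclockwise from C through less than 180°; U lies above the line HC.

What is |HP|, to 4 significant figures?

19.42

Checks: |GP| = 9.100 ✓; ∠(GP, PU) = 90.00° ✓; |PU| = 30.50 ✓; |HU| = 34.45 ✓.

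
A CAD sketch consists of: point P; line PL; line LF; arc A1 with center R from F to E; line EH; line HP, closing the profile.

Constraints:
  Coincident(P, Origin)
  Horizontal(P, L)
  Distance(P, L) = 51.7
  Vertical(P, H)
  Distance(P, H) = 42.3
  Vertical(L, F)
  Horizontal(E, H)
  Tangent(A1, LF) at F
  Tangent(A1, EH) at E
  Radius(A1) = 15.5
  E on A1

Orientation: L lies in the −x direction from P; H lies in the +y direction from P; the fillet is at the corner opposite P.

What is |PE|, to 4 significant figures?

55.68

P is at the origin; P and L share the same y with |PL| = 51.7 and L on the −x side, so L = (-51.70, 0.000). PH is vertical with |PH| = 42.3 and H on the +y side, so H = (0.000, 42.30). The virtual corner opposite P is at (-51.70, 42.30). Tangency of A1 to LF means the radius RF is perpendicular to LF and tangency of A1 to EH means the radius RE is perpendicular to EH, with radius 15.5, so the center R sits 15.5 in from both sides at R = (-36.20, 26.80). That places the tangent points at F = (-51.70, 26.80) on LF and E = (-36.20, 42.30) on EH. Then |PE| = |E − P| = 55.68.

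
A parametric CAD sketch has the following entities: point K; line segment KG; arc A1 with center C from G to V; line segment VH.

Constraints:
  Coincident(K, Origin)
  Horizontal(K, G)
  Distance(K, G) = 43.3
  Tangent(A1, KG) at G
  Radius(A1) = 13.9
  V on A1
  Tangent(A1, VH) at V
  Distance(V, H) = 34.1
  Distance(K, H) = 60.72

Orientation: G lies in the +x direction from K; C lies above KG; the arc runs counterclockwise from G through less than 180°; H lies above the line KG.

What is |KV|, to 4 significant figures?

58.87

K is at the origin; K and G share the same y with |KG| = 43.3 and G on the +x side, so G = (43.30, 0.000). Since A1 is tangent to KG there, CG ⟂ KG, so C = G + (0, 13.9) = (43.30, 13.90). Since CV ⟂ VH (tangency), |CH| = √(13.9² + 34.1²) = 36.82 regardless of where V sits on A1. So H lies on both circle(K, 60.72) and circle(C, 36.82); the above-KG intersection is H = (34.83, 49.74). V is the foot of the tangent from H: V = (54.62, 21.97).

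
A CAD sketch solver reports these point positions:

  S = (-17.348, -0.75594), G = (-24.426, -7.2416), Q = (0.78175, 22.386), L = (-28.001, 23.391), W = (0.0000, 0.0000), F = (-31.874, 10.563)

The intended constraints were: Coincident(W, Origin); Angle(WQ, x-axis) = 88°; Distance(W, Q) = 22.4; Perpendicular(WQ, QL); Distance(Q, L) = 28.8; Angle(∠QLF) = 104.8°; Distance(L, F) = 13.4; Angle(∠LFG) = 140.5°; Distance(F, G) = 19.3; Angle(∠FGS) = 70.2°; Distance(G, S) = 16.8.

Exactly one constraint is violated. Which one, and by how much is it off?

Distance(G, S) = 16.8 — off by 7.20.

W = (0.00, 0.00) ✓; WQ at 88.00° ✓; |WQ| = 22.40 ✓; ∠(WQ, QL) = 90.00° ✓; |QL| = 28.80 ✓; ∠QLF = 104.8° ✓; |LF| = 13.40 ✓; ∠LFG = 140.5° ✓; |FG| = 19.30 ✓; ∠FGS = 70.20° ✓; |GS| = 9.600 ✗.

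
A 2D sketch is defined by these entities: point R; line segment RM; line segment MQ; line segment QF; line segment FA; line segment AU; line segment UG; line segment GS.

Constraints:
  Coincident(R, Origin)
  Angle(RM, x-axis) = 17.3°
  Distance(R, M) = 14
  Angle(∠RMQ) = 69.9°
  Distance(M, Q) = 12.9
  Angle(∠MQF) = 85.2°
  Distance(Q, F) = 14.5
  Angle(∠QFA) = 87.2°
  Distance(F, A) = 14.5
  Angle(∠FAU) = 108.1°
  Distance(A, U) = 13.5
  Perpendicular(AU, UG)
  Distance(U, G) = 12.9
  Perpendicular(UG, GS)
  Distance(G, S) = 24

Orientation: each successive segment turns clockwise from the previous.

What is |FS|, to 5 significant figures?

6.0598

AU is perpendicular to UG, so UG runs at -82.300°; with |UG| = 12.9, G = (16.088, -3.5167). UG ⟂ GS, so GS runs at -172.30°; with |GS| = 24.0, S = (-7.6955, -6.7324). Then |FS| = |S − F| = 6.0598.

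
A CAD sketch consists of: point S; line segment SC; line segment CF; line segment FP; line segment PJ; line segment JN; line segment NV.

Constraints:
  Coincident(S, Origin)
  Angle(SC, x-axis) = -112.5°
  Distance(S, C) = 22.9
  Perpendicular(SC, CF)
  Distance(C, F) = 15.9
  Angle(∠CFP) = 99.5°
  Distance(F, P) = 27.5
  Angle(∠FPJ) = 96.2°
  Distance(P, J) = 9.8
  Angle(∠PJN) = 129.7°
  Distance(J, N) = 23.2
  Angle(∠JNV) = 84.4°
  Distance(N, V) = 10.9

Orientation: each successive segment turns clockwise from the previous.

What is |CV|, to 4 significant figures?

8.343

S is at the origin; SC runs at -112.5° with length 22.9, so C = (-8.763, -21.16). The perpendicularity gives CF at right angles to SC, so CF runs at 157.5°; with |CF| = 15.9, F = (-23.45, -15.07). ∠CFP = 99.5° gives FP at 77.00° from the x-axis; with |FP| = 27.5, P = (-17.27, 11.72). ∠FPJ = 96.2° gives PJ at -6.800° from the x-axis; with |PJ| = 9.8, J = (-7.536, 10.56). ∠PJN = 129.7° gives JN at -57.10° from the x-axis; with |JN| = 23.2, N = (5.066, -8.917). ∠JNV = 84.4° gives NV at -152.7° from the x-axis; with |NV| = 10.9, V = (-4.620, -13.92). Then |CV| = |V − C| = 8.343.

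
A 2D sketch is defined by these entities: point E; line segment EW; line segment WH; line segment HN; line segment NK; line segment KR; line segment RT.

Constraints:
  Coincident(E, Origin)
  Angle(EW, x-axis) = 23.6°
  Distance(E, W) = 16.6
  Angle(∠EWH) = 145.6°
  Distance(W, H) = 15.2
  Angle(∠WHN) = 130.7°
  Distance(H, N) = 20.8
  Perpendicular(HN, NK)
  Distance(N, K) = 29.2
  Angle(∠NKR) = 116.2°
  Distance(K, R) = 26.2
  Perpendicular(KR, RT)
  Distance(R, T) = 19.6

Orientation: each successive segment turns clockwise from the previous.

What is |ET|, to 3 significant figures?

4.86

E is at the origin; EW runs at 23.6° with length 16.6, so W = (15.2, 6.65). ∠EWH = 145.6° gives WH at -10.8° from the x-axis; with |WH| = 15.2, H = (30.1, 3.80). ∠WHN = 130.7° gives HN at -60.1° from the x-axis; with |HN| = 20.8, N = (40.5, -14.2). The perpendicularity gives NK at right angles to HN, so NK runs at -150°; with |NK| = 29.2, K = (15.2, -28.8). ∠NKR = 116.2° gives KR at 146° from the x-axis; with |KR| = 26.2, R = (-6.55, -14.2). The perpendicularity gives RT at right angles to KR, so RT runs at 56.1°; with |RT| = 19.6, T = (4.38, 2.09). Then |ET| = |T − E| = 4.86.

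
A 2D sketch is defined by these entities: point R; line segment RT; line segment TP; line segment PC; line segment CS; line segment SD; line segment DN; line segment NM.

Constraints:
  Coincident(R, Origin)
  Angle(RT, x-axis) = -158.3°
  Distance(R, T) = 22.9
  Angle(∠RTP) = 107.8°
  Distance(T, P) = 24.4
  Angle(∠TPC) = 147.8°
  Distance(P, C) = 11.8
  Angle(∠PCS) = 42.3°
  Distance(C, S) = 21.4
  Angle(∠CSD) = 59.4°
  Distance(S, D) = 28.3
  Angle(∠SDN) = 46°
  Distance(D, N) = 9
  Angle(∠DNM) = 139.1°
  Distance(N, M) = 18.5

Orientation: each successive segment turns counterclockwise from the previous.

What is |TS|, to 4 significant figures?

16.68

∠TPC = 147.8° gives PC at -53.90° from the x-axis; with |PC| = 11.8, C = (-12.67, -42.34). ∠PCS = 42.3° gives CS at 83.80° from the x-axis; with |CS| = 21.4, S = (-10.35, -21.07). Then |TS| = |S − T| = 16.68.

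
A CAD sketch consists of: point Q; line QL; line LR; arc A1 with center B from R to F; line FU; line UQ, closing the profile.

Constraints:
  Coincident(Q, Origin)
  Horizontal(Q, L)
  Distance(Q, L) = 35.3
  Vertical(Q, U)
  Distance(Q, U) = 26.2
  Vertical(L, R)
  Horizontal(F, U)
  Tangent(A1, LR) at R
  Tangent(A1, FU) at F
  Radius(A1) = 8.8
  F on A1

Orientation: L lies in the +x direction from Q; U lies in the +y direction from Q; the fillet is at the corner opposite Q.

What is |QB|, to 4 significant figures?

31.70

Q and U share the same x with |QU| = 26.2 and U on the +y side, so U = (0.000, 26.20). The virtual corner opposite Q is at (35.30, 26.20). A1 meets LR tangentially, so BR is at right angles to LR and the tangent condition forces BF to be normal to FU, with radius 8.8, so the center B sits 8.8 in from both sides at B = (26.50, 17.40). Then |QB| = |B − Q| = 31.70.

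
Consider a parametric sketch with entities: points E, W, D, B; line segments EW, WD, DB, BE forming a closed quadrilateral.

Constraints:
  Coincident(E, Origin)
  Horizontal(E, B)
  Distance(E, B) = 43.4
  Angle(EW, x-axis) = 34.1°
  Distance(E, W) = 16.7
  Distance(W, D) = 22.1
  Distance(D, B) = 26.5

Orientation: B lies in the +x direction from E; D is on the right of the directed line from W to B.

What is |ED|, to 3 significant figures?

23.1

Checks: |EB| = 43.40 ✓; |EW| = 16.70 ✓; |WD| = 22.10 ✓; |DB| = 26.50 ✓.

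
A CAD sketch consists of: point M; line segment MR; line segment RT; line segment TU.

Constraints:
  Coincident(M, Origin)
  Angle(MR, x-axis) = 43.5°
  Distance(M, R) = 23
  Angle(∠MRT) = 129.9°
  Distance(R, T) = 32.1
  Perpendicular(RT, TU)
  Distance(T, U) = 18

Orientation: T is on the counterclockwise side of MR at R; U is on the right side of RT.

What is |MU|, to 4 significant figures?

58.87

∠MRT = 129.9°, so RT runs at 43.5° + (180° − 129.9°) = 93.60° from the x-axis; with |RT| = 32.1, T = R + 32.1·(cos 93.60°, sin 93.60°) = (14.67, 47.87). The perpendicularity gives TU at right angles to RT; with |TU| = 18.0 on the right of RT, U = T + 18.0·(0.9980, 0.06279) = (32.63, 49.00). Then |MU| = |U − M| = 58.87.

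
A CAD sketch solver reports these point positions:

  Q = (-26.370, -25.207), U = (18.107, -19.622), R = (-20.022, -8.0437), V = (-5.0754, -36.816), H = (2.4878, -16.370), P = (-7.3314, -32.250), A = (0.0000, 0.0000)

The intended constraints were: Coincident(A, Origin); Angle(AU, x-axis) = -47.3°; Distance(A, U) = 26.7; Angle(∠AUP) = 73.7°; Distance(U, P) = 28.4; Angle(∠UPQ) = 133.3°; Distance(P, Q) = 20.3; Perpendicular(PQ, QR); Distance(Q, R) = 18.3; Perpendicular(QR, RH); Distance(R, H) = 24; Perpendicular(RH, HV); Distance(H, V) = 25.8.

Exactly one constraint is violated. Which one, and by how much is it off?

Distance(H, V) = 25.8 — off by 4.00.

A = (0.00, 0.00) ✓; AU at -47.30° ✓; |AU| = 26.70 ✓; ∠AUP = 73.70° ✓; |UP| = 28.40 ✓; ∠UPQ = 133.3° ✓; |PQ| = 20.30 ✓; ∠(PQ, QR) = 90.00° ✓; |QR| = 18.30 ✓; ∠(QR, RH) = 90.00° ✓; |RH| = 24.00 ✓; ∠(RH, HV) = 90.00° ✓; |HV| = 21.80 ✗.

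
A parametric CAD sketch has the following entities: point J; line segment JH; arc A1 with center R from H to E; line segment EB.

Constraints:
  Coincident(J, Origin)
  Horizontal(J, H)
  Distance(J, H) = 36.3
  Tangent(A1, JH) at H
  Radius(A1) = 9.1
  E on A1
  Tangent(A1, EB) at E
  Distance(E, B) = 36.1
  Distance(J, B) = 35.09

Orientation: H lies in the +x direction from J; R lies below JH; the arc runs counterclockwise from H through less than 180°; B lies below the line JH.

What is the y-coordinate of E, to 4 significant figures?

-4.031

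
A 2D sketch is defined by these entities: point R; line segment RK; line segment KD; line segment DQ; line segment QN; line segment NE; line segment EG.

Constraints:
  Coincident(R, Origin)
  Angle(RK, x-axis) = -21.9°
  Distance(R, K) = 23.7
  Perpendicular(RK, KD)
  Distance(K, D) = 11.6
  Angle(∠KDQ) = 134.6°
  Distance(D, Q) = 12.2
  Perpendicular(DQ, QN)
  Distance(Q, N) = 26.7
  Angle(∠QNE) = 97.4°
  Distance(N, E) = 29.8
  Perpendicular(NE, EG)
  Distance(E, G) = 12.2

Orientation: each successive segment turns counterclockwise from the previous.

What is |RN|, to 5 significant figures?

3.9088

R is at the origin; RK runs at -21.9° with length 23.7, so K = (21.990, -8.8398). RK is perpendicular to KD, so KD runs at 68.100°; with |KD| = 11.6, D = (26.316, 1.9231). ∠KDQ = 134.6° gives DQ at 113.50° from the x-axis; with |DQ| = 12.2, Q = (21.452, 13.111). The perpendicularity gives QN at right angles to DQ, so QN runs at -156.50°; with |QN| = 26.7, N = (-3.0339, 2.4646). Then |RN| = |N − R| = 3.9088.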